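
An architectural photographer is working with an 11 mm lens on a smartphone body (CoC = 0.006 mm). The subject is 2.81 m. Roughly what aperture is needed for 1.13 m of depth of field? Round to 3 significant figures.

Write h = H − f = f²/(N·c). The thin-lens limits are Dn = s·h/(h + (s−f)) and Df = s·h/(h − (s−f)), so DoF = Df − Dn = 2·s·(s−f)·h / (h² − (s−f)²).
That is a quadratic in h: DoF·h² − 2·s·(s−f)·h − DoF·(s−f)² = 0 ⇒ h = (s−f)·(s + √(s² + DoF²)) / DoF = 2799 × (2810 + √(2810² + 1130²)) / 1130 = 2799 × (2810 + 3028.70) / 1130 ≈ 14462 mm.
Then N = f²/(c·h) = 11² / (0.006 × 14462) = 121 / 86.774 ≈ 1.39.

f/1.39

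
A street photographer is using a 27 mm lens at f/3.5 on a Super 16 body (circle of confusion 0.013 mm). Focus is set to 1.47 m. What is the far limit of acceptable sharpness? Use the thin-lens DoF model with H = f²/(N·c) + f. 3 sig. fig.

1.62 m

Hyperfocal distance H = f²/(N·c) + f = 27²/(3.5 × 0.013) + 27 = 729/0.0455 + 27 ≈ 16049.0 mm ≈ 16.05 m.
Far limit Df = s·(H − f)/(H − s) = 1470 × (16049.0 − 27) / (16049.0 − 1470) = 1470 × 16022.0 / 14579.0 ≈ 1615.5 mm ≈ 1.62 m.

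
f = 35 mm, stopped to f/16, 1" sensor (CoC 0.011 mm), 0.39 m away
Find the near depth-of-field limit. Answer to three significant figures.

371 mm

Hyperfocal distance H = f²/(N·c) + f = 35²/(16 × 0.011) + 35 = 1225/0.176 + 35 ≈ 6995.2 mm ≈ 6.995 m.
Near limit Dn = s·(H − f)/(H + s − 2f) = 390 × (6995.2 − 35) / (6995.2 + 390 − 2 × 35) = 390 × 6960.2 / 7315.2 ≈ 371.07 mm.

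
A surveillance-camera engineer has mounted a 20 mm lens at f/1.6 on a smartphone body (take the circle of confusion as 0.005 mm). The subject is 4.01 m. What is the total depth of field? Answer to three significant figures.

0.644 m

Hyperfocal distance H = f²/(N·c) + f = 20²/(1.6 × 0.005) + 20 = 400/0.008 + 20 ≈ 50020.0 mm ≈ 50.02 m.
Near limit Dn = s·(H − f)/(H + s − 2f) = 4010 × (50020.0 − 20) / (50020.0 + 4010 − 2 × 20) = 4010 × 50000.0 / 53990.0 ≈ 3713.65 mm.
Far limit Df = s·(H − f)/(H − s) = 4010 × (50020.0 − 20) / (50020.0 − 4010) = 4010 × 50000.0 / 46010.0 ≈ 4357.75 mm.
Depth of field = Df − Dn = 4357.75 − 3713.65 ≈ 644.10 mm ≈ 0.644 m.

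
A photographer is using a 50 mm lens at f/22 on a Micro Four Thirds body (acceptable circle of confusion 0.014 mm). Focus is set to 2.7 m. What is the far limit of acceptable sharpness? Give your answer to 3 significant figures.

Hyperfocal distance H = f²/(N·c) + f = 50²/(22 × 0.014) + 50 = 2500/0.308 + 50 ≈ 8166.9 mm ≈ 8.167 m.
Far limit Df = s·(H − f)/(H − s) = 2700 × (8166.9 − 50) / (8166.9 − 2700) = 2700 × 8116.9 / 5466.9 ≈ 4008.8 mm ≈ 4.01 m.

4.01 m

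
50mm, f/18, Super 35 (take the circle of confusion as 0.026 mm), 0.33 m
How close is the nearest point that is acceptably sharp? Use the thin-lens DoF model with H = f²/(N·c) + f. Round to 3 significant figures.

Hyperfocal distance H = f²/(N·c) + f = 50²/(18 × 0.026) + 50 = 2500/0.468 + 50 ≈ 5391.9 mm ≈ 5.392 m.
Near limit Dn = s·(H − f)/(H + s − 2f) = 330 × (5391.9 − 50) / (5391.9 + 330 − 2 × 50) = 330 × 5341.9 / 5621.9 ≈ 313.56 mm.

314 mm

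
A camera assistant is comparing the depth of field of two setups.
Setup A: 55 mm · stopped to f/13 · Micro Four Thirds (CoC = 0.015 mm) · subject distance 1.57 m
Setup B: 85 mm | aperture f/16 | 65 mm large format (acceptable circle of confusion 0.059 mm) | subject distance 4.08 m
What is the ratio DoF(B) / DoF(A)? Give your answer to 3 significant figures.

18.9

Setup A: H = 55²/(13×0.015) + 55 ≈ 15567.8 mm; DoF = Df − Dn = 1739.92 − 1430.31 ≈ 309.61 mm.
Setup B: H = 85²/(16×0.059) + 85 ≈ 7738.6 mm; DoF = Df − Dn = 8535.1 − 2680.7 ≈ 5854.4 mm.
Ratio = 5854.4 / 309.61 ≈ 18.9.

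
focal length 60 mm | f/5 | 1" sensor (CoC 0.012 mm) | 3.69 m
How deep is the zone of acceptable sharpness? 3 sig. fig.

Hyperfocal distance H = f²/(N·c) + f = 60²/(5 × 0.012) + 60 = 3600/0.06 + 60 ≈ 60060.0 mm ≈ 60.06 m.
Near limit Dn = s·(H − f)/(H + s − 2f) = 3690 × (60060.0 − 60) / (60060.0 + 3690 − 2 × 60) = 3690 × 60000.0 / 63630.0 ≈ 3479.49 mm.
Far limit Df = s·(H − f)/(H − s) = 3690 × (60060.0 − 60) / (60060.0 − 3690) = 3690 × 60000.0 / 56370.0 ≈ 3927.62 mm.
Depth of field = Df − Dn = 3927.62 − 3479.49 ≈ 448.13 mm.

448 mm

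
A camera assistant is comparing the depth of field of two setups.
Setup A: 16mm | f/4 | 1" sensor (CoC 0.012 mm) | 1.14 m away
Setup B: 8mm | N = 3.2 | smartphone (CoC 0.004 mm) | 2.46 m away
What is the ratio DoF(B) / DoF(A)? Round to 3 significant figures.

Setup A: H = 16²/(4×0.012) + 16 ≈ 5349.3 mm; DoF = Df − Dn = 1444.41 − 941.57 ≈ 502.84 mm.
Setup B: H = 8²/(3.2×0.004) + 8 ≈ 5008.0 mm; DoF = Df − Dn = 4827.3 − 1650.6 ≈ 3176.7 mm.
Ratio = 3176.7 / 502.84 ≈ 6.32.

6.32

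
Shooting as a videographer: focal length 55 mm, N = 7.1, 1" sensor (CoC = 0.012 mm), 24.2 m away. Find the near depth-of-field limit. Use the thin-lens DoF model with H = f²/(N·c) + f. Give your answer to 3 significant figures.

14.4 m

Hyperfocal distance H = f²/(N·c) + f = 55²/(7.1 × 0.012) + 55 = 3025/0.0852 + 55 ≈ 35559.7 mm ≈ 35.56 m.
Near limit Dn = s·(H − f)/(H + s − 2f) = 24200 × (35559.7 − 55) / (35559.7 + 24200 − 2 × 55) = 24200 × 35504.7 / 59649.7 ≈ 14404 mm ≈ 14.4 m.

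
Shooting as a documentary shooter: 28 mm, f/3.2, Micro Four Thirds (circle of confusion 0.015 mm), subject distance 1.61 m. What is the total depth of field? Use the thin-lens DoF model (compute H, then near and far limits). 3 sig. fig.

315 mm

Hyperfocal distance H = f²/(N·c) + f = 28²/(3.2 × 0.015) + 28 = 784/0.048 + 28 ≈ 16361.3 mm ≈ 16.36 m.
Near limit Dn = s·(H − f)/(H + s − 2f) = 1610 × (16361.3 − 28) / (16361.3 + 1610 − 2 × 28) = 1610 × 16333.3 / 17915.3 ≈ 1467.83 mm.
Far limit Df = s·(H − f)/(H − s) = 1610 × (16361.3 − 28) / (16361.3 − 1610) = 1610 × 16333.3 / 14751.3 ≈ 1782.66 mm.
Depth of field = Df − Dn = 1782.66 − 1467.83 ≈ 314.83 mm.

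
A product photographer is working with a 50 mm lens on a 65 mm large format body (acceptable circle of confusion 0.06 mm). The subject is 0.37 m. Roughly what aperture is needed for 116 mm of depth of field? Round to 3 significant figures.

f/19.9

Write h = H − f = f²/(N·c). The thin-lens limits are Dn = s·h/(h + (s−f)) and Df = s·h/(h − (s−f)), so DoF = Df − Dn = 2·s·(s−f)·h / (h² − (s−f)²).
That is a quadratic in h: DoF·h² − 2·s·(s−f)·h − DoF·(s−f)² = 0 ⇒ h = (s−f)·(s + √(s² + DoF²)) / DoF = 320 × (370 + √(370² + 116²)) / 116 = 320 × (370 + 387.758) / 116 ≈ 2090.4 mm.
Then N = f²/(c·h) = 50² / (0.06 × 2090.4) = 2500 / 125.42 ≈ 19.9.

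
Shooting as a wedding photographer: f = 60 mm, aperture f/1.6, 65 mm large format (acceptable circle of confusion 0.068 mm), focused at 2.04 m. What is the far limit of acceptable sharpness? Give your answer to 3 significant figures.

Hyperfocal distance H = f²/(N·c) + f = 60²/(1.6 × 0.068) + 60 = 3600/0.1088 + 60 ≈ 33148.2 mm ≈ 33.15 m.
Far limit Df = s·(H − f)/(H − s) = 2040 × (33148.2 − 60) / (33148.2 − 2040) = 2040 × 33088.2 / 31108.2 ≈ 2169.8 mm ≈ 2.17 m.

2.17 m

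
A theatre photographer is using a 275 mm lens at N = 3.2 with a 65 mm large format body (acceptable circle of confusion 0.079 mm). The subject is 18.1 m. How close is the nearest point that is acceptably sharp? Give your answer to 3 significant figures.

Hyperfocal distance H = f²/(N·c) + f = 275²/(3.2 × 0.079) + 275 = 75625/0.2528 + 275 ≈ 299424.5 mm ≈ 299.4 m.
Near limit Dn = s·(H − f)/(H + s − 2f) = 18100 × (299424.5 − 275) / (299424.5 + 18100 − 2 × 275) = 18100 × 299149.5 / 316974.5 ≈ 17082 mm ≈ 17.1 m.

17.1 m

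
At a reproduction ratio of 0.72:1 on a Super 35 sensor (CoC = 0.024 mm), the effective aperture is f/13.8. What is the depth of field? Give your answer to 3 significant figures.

At magnification m, DoF ≈ 2·N_eff·c/m² = 2 × 13.8 × 0.024 / 0.72² = 0.6624 / 0.5184 ≈ 1.28 mm.

1.28 mm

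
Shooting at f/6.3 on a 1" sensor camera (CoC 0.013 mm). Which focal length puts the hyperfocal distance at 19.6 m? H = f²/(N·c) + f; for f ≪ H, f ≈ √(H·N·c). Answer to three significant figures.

From H = f²/(N·c) + f, with f ≪ H: f ≈ √(H·N·c) = √(19600 × 6.3 × 0.013) = √1605.2 ≈ 40.07 mm.
Exact: f² + N·c·f − N·c·H = 0 ⇒ f = (−N·c + √((N·c)² + 4·N·c·H))/2 = (−0.0819 + √6421.0)/2 ≈ 40.025 mm ≈ 40.0 mm.

40.0 mm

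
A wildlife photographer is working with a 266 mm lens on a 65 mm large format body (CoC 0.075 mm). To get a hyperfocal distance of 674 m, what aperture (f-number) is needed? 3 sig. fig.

Rearrange H = f²/(N·c) + f for N: N = f² / ((H − f)·c).
N = 266² / ((674000 − 266) × 0.075) = 70756 / 50530 ≈ 1.40.

f/1.40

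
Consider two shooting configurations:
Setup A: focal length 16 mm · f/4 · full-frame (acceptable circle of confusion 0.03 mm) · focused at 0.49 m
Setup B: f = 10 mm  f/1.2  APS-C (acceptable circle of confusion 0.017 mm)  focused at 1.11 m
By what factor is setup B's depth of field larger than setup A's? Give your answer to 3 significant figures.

2.29

Setup A: H = 16²/(4×0.03) + 16 ≈ 2149.3 mm; DoF = Df − Dn = 629.97 − 400.92 ≈ 229.05 mm.
Setup B: H = 10²/(1.2×0.017) + 10 ≈ 4912.0 mm; DoF = Df − Dn = 1431.15 − 906.57 ≈ 524.58 mm.
Ratio = 524.58 / 229.05 ≈ 2.29.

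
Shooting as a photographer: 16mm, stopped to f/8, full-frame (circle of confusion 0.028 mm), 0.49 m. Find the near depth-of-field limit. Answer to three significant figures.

346 mm

Hyperfocal distance H = f²/(N·c) + f = 16²/(8 × 0.028) + 16 = 256/0.224 + 16 ≈ 1158.9 mm ≈ 1.159 m.
Near limit Dn = s·(H − f)/(H + s − 2f) = 490 × (1158.9 − 16) / (1158.9 + 490 − 2 × 16) = 490 × 1142.9 / 1616.9 ≈ 346.35 mm.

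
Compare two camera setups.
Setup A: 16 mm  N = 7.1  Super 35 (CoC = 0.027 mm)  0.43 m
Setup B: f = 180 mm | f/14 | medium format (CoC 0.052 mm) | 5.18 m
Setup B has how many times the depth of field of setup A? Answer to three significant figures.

4.00

Setup A: H = 16²/(7.1×0.027) + 16 ≈ 1351.4 mm; DoF = Df − Dn = 623.20 − 328.24 ≈ 294.96 mm.
Setup B: H = 180²/(14×0.052) + 180 ≈ 44685.5 mm; DoF = Df − Dn = 5835.6 − 4656.8 ≈ 1178.8 mm.
Ratio = 1178.8 / 294.96 ≈ 4.00.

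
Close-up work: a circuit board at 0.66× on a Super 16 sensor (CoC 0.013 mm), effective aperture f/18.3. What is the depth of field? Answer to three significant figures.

At magnification m, DoF ≈ 2·N_eff·c/m² = 2 × 18.3 × 0.013 / 0.66² = 0.4758 / 0.4356 ≈ 1.09 mm.

1.09 mm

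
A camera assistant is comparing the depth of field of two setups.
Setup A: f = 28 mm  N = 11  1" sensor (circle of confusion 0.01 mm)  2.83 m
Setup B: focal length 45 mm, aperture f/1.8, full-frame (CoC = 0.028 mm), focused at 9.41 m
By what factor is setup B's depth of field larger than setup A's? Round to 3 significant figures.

Setup A: H = 28²/(11×0.01) + 28 ≈ 7155.3 mm; DoF = Df − Dn = 4663.3 − 2031.4 ≈ 2631.9 mm.
Setup B: H = 45²/(1.8×0.028) + 45 ≈ 40223.6 mm; DoF = Df − Dn = 12269.9 − 7631.3 ≈ 4638.6 mm.
Ratio = 4638.6 / 2631.9 ≈ 1.76.

1.76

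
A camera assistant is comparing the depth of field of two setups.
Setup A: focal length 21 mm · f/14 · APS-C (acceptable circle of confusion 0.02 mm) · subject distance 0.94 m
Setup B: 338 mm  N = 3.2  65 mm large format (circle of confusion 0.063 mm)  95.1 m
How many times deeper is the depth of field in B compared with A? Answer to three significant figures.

Setup A: H = 21²/(14×0.02) + 21 ≈ 1596.0 mm; DoF = Df − Dn = 2256.9 − 593.6 ≈ 1663.3 mm.
Setup B: H = 338²/(3.2×0.063) + 338 ≈ 567024.5 mm; DoF = Df − Dn = 114196 − 81476 ≈ 32720 mm.
Ratio = 32720 / 1663.3 ≈ 19.7.

19.7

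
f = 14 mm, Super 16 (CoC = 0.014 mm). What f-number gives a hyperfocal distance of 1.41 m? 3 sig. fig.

f/10

Rearrange H = f²/(N·c) + f for N: N = f² / ((H − f)·c).
N = 14² / ((1410 − 14) × 0.014) = 196 / 19.54 ≈ 10.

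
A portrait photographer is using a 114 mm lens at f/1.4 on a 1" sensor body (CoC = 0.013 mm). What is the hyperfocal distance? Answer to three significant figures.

Hyperfocal distance H = f²/(N·c) + f = 114²/(1.4 × 0.013) + 114 = 12996/0.0182 + 114 ≈ 714179.9 mm ≈ 714 m.

714 m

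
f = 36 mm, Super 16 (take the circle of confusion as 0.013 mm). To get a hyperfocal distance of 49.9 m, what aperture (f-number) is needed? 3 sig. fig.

f/2.00

Rearrange H = f²/(N·c) + f for N: N = f² / ((H − f)·c).
N = 36² / ((49900 − 36) × 0.013) = 1296 / 648.2 ≈ 2.00.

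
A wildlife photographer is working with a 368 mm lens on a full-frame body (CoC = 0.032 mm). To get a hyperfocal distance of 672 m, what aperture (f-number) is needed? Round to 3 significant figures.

Rearrange H = f²/(N·c) + f for N: N = f² / ((H − f)·c).
N = 368² / ((672000 − 368) × 0.032) = 135424 / 21492 ≈ 6.30.

f/6.30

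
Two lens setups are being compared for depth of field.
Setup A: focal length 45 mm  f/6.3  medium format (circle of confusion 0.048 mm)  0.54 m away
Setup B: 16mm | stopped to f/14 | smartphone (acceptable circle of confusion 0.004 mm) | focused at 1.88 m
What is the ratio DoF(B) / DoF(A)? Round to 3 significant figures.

Setup A: H = 45²/(6.3×0.048) + 45 ≈ 6741.4 mm; DoF = Df − Dn = 583.103 − 502.831 ≈ 80.272 mm.
Setup B: H = 16²/(14×0.004) + 16 ≈ 4587.4 mm; DoF = Df − Dn = 3174.3 − 1335.5 ≈ 1838.8 mm.
Ratio = 1838.8 / 80.272 ≈ 22.9.

22.9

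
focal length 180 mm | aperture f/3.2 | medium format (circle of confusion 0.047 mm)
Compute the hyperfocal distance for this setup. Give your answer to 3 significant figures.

Hyperfocal distance H = f²/(N·c) + f = 180²/(3.2 × 0.047) + 180 = 32400/0.1504 + 180 ≈ 215605.5 mm ≈ 216 m.

216 m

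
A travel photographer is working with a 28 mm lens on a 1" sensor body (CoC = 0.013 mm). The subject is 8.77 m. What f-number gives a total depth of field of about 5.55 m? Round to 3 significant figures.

f/2.00

Write h = H − f = f²/(N·c). The thin-lens limits are Dn = s·h/(h + (s−f)) and Df = s·h/(h − (s−f)), so DoF = Df − Dn = 2·s·(s−f)·h / (h² − (s−f)²).
That is a quadratic in h: DoF·h² − 2·s·(s−f)·h − DoF·(s−f)² = 0 ⇒ h = (s−f)·(s + √(s² + DoF²)) / DoF = 8742 × (8770 + √(8770² + 5550²)) / 5550 = 8742 × (8770 + 10378.6) / 5550 ≈ 30162 mm.
Then N = f²/(c·h) = 28² / (0.013 × 30162) = 784 / 392.10 ≈ 2.00.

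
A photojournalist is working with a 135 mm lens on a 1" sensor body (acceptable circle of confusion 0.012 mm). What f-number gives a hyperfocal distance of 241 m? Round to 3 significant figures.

Rearrange H = f²/(N·c) + f for N: N = f² / ((H − f)·c).
N = 135² / ((241000 − 135) × 0.012) = 18225 / 2890 ≈ 6.31.

f/6.31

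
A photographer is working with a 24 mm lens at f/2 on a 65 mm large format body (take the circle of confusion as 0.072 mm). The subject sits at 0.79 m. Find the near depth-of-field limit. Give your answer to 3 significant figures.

0.663 m

Hyperfocal distance H = f²/(N·c) + f = 24²/(2 × 0.072) + 24 = 576/0.144 + 24 ≈ 4024.0 mm ≈ 4.024 m.
Near limit Dn = s·(H − f)/(H + s − 2f) = 790 × (4024.0 − 24) / (4024.0 + 790 − 2 × 24) = 790 × 4000.0 / 4766.0 ≈ 663.03 mm ≈ 0.663 m.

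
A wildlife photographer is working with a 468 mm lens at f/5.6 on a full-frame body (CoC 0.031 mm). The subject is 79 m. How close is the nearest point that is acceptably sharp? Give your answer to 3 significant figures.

74.4 m

Hyperfocal distance H = f²/(N·c) + f = 468²/(5.6 × 0.031) + 468 = 219024/0.1736 + 468 ≈ 1262127.0 mm ≈ 1262 m.
Near limit Dn = s·(H − f)/(H + s − 2f) = 79000 × (1262127.0 − 468) / (1262127.0 + 79000 − 2 × 468) = 79000 × 1261659.0 / 1340191.0 ≈ 74371 mm ≈ 74.4 m.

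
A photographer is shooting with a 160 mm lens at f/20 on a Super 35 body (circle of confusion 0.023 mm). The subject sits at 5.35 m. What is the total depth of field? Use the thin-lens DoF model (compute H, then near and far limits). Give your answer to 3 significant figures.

1.01 m

Hyperfocal distance H = f²/(N·c) + f = 160²/(20 × 0.023) + 160 = 25600/0.46 + 160 ≈ 55812.2 mm ≈ 55.81 m.
Near limit Dn = s·(H − f)/(H + s − 2f) = 5350 × (55812.2 − 160) / (55812.2 + 5350 − 2 × 160) = 5350 × 55652.2 / 60842.2 ≈ 4893.6 mm.
Far limit Df = s·(H − f)/(H − s) = 5350 × (55812.2 − 160) / (55812.2 − 5350) = 5350 × 55652.2 / 50462.2 ≈ 5900.2 mm.
Depth of field = Df − Dn = 5900.2 − 4893.6 ≈ 1006.6 mm ≈ 1.01 m.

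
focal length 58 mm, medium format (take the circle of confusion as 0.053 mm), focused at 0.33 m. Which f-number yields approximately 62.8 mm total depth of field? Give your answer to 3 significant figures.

f/22

Write h = H − f = f²/(N·c). The thin-lens limits are Dn = s·h/(h + (s−f)) and Df = s·h/(h − (s−f)), so DoF = Df − Dn = 2·s·(s−f)·h / (h² − (s−f)²).
That is a quadratic in h: DoF·h² − 2·s·(s−f)·h − DoF·(s−f)² = 0 ⇒ h = (s−f)·(s + √(s² + DoF²)) / DoF = 272 × (330 + √(330² + 62.8²)) / 62.8 = 272 × (330 + 335.922) / 62.8 ≈ 2884.2 mm.
Then N = f²/(c·h) = 58² / (0.053 × 2884.2) = 3364 / 152.87 ≈ 22.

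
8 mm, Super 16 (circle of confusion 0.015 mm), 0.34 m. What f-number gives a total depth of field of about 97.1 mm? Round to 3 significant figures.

f/1.80

Write h = H − f = f²/(N·c). The thin-lens limits are Dn = s·h/(h + (s−f)) and Df = s·h/(h − (s−f)), so DoF = Df − Dn = 2·s·(s−f)·h / (h² − (s−f)²).
That is a quadratic in h: DoF·h² − 2·s·(s−f)·h − DoF·(s−f)² = 0 ⇒ h = (s−f)·(s + √(s² + DoF²)) / DoF = 332 × (340 + √(340² + 97.1²)) / 97.1 = 332 × (340 + 353.594) / 97.1 ≈ 2371.5 mm.
Then N = f²/(c·h) = 8² / (0.015 × 2371.5) = 64 / 35.573 ≈ 1.80.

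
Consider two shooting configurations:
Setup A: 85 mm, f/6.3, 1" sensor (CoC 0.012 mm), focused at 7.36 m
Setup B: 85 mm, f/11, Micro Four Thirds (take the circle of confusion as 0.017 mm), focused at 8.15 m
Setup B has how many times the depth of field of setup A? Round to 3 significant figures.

3.16

Setup A: H = 85²/(6.3×0.012) + 85 ≈ 95653.8 mm; DoF = Df − Dn = 7966.4 − 6839.4 ≈ 1127.0 mm.
Setup B: H = 85²/(11×0.017) + 85 ≈ 38721.4 mm; DoF = Df − Dn = 10300.0 − 6742.6 ≈ 3557.4 mm.
Ratio = 3557.4 / 1127.0 ≈ 3.16.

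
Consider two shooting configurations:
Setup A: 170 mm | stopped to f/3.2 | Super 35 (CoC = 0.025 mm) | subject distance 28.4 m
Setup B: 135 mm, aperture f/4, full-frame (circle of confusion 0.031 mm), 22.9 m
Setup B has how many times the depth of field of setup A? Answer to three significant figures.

1.63

Setup A: H = 170²/(3.2×0.025) + 170 ≈ 361420.0 mm; DoF = Df − Dn = 30807.5 − 26341.5 ≈ 4466.0 mm.
Setup B: H = 135²/(4×0.031) + 135 ≈ 147110.8 mm; DoF = Df − Dn = 27097.0 − 19828.7 ≈ 7268.3 mm.
Ratio = 7268.3 / 4466.0 ≈ 1.63.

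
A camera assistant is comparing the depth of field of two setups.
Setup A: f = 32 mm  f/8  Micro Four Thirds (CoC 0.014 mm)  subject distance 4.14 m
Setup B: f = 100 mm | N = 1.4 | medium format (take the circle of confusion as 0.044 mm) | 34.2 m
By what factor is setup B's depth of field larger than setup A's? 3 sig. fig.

Setup A: H = 32²/(8×0.014) + 32 ≈ 9174.9 mm; DoF = Df − Dn = 7517.9 − 2856.5 ≈ 4661.4 mm.
Setup B: H = 100²/(1.4×0.044) + 100 ≈ 162437.7 mm; DoF = Df − Dn = 43294 − 28263 ≈ 15031 mm.
Ratio = 15031 / 4661.4 ≈ 3.22.

3.22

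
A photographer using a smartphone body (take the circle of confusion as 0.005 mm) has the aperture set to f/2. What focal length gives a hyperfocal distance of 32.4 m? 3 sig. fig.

18.0 mm

From H = f²/(N·c) + f, with f ≪ H: f ≈ √(H·N·c) = √(32400 × 2 × 0.005) = √324.00 ≈ 18.00 mm.
The +f correction barely moves this — solving exactly, f² + N·c·f − N·c·H = 0 ⇒ f = (−N·c + √((N·c)² + 4·N·c·H))/2 = (−0.01 + √1296.0)/2 ≈ 17.995 mm, so f ≈ 18.0 mm.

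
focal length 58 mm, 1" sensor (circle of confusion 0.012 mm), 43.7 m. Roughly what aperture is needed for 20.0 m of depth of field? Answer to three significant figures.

Write h = H − f = f²/(N·c). The thin-lens limits are Dn = s·h/(h + (s−f)) and Df = s·h/(h − (s−f)), so DoF = Df − Dn = 2·s·(s−f)·h / (h² − (s−f)²).
That is a quadratic in h: DoF·h² − 2·s·(s−f)·h − DoF·(s−f)² = 0 ⇒ h = (s−f)·(s + √(s² + DoF²)) / DoF = 43642 × (43700 + √(43700² + 20000²)) / 20000 = 43642 × (43700 + 48059.2) / 20000 ≈ 200228 mm.
Then N = f²/(c·h) = 58² / (0.012 × 200228) = 3364 / 2402.7 ≈ 1.40.

f/1.40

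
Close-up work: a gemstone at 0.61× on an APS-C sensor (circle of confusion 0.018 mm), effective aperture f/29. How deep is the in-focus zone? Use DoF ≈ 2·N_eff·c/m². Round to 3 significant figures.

2.81 mm

At magnification m, DoF ≈ 2·N_eff·c/m² = 2 × 29 × 0.018 / 0.61² = 1.044 / 0.3721 ≈ 2.81 mm.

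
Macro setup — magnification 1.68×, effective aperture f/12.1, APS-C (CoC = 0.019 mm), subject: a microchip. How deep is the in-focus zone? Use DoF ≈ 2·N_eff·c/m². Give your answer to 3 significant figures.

At magnification m, DoF ≈ 2·N_eff·c/m² = 2 × 12.1 × 0.019 / 1.68² = 0.4598 / 2.822 ≈ 0.163 mm.

0.163 mm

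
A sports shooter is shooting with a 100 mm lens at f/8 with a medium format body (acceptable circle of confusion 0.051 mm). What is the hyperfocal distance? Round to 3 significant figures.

24.6 m

Hyperfocal distance H = f²/(N·c) + f = 100²/(8 × 0.051) + 100 = 10000/0.408 + 100 ≈ 24609.8 mm ≈ 24.6 m.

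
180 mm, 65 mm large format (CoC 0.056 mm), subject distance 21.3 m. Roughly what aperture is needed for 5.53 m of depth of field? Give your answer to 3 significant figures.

f/3.50

Write h = H − f = f²/(N·c). The thin-lens limits are Dn = s·h/(h + (s−f)) and Df = s·h/(h − (s−f)), so DoF = Df − Dn = 2·s·(s−f)·h / (h² − (s−f)²).
That is a quadratic in h: DoF·h² − 2·s·(s−f)·h − DoF·(s−f)² = 0 ⇒ h = (s−f)·(s + √(s² + DoF²)) / DoF = 21120 × (21300 + √(21300² + 5530²)) / 5530 = 21120 × (21300 + 22006.2) / 5530 ≈ 165393 mm.
Then N = f²/(c·h) = 180² / (0.056 × 165393) = 32400 / 9262.0 ≈ 3.50.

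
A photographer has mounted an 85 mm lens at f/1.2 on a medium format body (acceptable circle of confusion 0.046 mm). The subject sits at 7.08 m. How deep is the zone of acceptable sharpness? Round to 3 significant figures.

0.759 m

Hyperfocal distance H = f²/(N·c) + f = 85²/(1.2 × 0.046) + 85 = 7225/0.0552 + 85 ≈ 130972.7 mm ≈ 131.0 m.
Near limit Dn = s·(H − f)/(H + s − 2f) = 7080 × (130972.7 − 85) / (130972.7 + 7080 − 2 × 85) = 7080 × 130887.7 / 137882.7 ≈ 6720.82 mm.
Far limit Df = s·(H − f)/(H − s) = 7080 × (130972.7 − 85) / (130972.7 − 7080) = 7080 × 130887.7 / 123892.7 ≈ 7479.74 mm.
Depth of field = Df − Dn = 7479.74 − 6720.82 ≈ 758.92 mm ≈ 0.759 m.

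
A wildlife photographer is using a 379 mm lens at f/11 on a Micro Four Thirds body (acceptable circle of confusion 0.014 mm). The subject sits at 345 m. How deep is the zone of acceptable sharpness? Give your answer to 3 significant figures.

295 m

Hyperfocal distance H = f²/(N·c) + f = 379²/(11 × 0.014) + 379 = 143641/0.154 + 379 ≈ 933112.8 mm ≈ 933.1 m.
Near limit Dn = s·(H − f)/(H + s − 2f) = 345000 × (933112.8 − 379) / (933112.8 + 345000 − 2 × 379) = 345000 × 932733.8 / 1277354.8 ≈ 251922 mm.
Far limit Df = s·(H − f)/(H − s) = 345000 × (933112.8 − 379) / (933112.8 − 345000) = 345000 × 932733.8 / 588112.8 ≈ 547162 mm.
Depth of field = Df − Dn = 547162 − 251922 ≈ 295240 mm ≈ 295 m.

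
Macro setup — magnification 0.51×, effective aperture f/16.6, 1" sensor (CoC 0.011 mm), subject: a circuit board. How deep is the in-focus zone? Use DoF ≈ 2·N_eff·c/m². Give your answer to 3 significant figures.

At magnification m, DoF ≈ 2·N_eff·c/m² = 2 × 16.6 × 0.011 / 0.51² = 0.3652 / 0.2601 ≈ 1.4 mm.

1.40 mm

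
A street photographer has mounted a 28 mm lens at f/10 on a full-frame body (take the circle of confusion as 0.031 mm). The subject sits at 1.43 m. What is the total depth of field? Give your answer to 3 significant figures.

Hyperfocal distance H = f²/(N·c) + f = 28²/(10 × 0.031) + 28 = 784/0.31 + 28 ≈ 2557.0 mm ≈ 2.557 m.
Near limit Dn = s·(H − f)/(H + s − 2f) = 1430 × (2557.0 − 28) / (2557.0 + 1430 − 2 × 28) = 1430 × 2529.0 / 3931.0 ≈ 920.0 mm.
Far limit Df = s·(H − f)/(H − s) = 1430 × (2557.0 − 28) / (2557.0 − 1430) = 1430 × 2529.0 / 1127.0 ≈ 3208.9 mm.
Depth of field = Df − Dn = 3208.9 − 920.0 ≈ 2288.9 mm ≈ 2.29 m.

2.29 m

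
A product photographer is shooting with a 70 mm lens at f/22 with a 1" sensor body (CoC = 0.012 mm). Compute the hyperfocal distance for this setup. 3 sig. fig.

Hyperfocal distance H = f²/(N·c) + f = 70²/(22 × 0.012) + 70 = 4900/0.264 + 70 ≈ 18630.6 mm ≈ 18.6 m.

18.6 m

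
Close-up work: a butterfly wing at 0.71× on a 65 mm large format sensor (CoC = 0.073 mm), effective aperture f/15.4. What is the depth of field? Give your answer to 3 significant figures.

At magnification m, DoF ≈ 2·N_eff·c/m² = 2 × 15.4 × 0.073 / 0.71² = 2.248 / 0.5041 ≈ 4.46 mm.

4.46 mm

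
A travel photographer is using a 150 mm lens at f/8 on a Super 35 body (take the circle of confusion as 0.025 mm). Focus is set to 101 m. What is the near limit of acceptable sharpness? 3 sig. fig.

53.3 m

Hyperfocal distance H = f²/(N·c) + f = 150²/(8 × 0.025) + 150 = 22500/0.2 + 150 ≈ 112650.0 mm ≈ 112.7 m.
Near limit Dn = s·(H − f)/(H + s − 2f) = 101000 × (112650.0 − 150) / (112650.0 + 101000 − 2 × 150) = 101000 × 112500.0 / 213350.0 ≈ 53258 mm ≈ 53.3 m.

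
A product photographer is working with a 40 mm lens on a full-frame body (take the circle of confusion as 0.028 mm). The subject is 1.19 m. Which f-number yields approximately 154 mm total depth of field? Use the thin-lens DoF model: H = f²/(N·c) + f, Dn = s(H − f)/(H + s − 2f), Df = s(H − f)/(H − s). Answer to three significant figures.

Write h = H − f = f²/(N·c). The thin-lens limits are Dn = s·h/(h + (s−f)) and Df = s·h/(h − (s−f)), so DoF = Df − Dn = 2·s·(s−f)·h / (h² − (s−f)²).
That is a quadratic in h: DoF·h² − 2·s·(s−f)·h − DoF·(s−f)² = 0 ⇒ h = (s−f)·(s + √(s² + DoF²)) / DoF = 1150 × (1190 + √(1190² + 154²)) / 154 = 1150 × (1190 + 1199.92) / 154 ≈ 17847 mm.
Then N = f²/(c·h) = 40² / (0.028 × 17847) = 1600 / 499.71 ≈ 3.20.

f/3.20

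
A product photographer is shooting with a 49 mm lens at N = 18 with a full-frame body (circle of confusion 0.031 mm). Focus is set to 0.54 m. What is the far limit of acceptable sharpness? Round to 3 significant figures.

Hyperfocal distance H = f²/(N·c) + f = 49²/(18 × 0.031) + 49 = 2401/0.558 + 49 ≈ 4351.9 mm ≈ 4.352 m.
Far limit Df = s·(H − f)/(H − s) = 540 × (4351.9 − 49) / (4351.9 − 540) = 540 × 4302.9 / 3811.9 ≈ 609.56 mm ≈ 0.610 m.

0.610 m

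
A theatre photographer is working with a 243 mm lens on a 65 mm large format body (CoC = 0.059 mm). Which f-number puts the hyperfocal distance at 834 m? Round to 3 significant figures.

Rearrange H = f²/(N·c) + f for N: N = f² / ((H − f)·c).
N = 243² / ((834000 − 243) × 0.059) = 59049 / 49192 ≈ 1.20.

f/1.20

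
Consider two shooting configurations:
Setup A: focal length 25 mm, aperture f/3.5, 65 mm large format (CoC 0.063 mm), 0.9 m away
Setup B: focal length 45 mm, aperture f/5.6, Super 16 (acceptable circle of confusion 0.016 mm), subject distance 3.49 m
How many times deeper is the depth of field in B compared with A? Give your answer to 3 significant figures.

1.77

Setup A: H = 25²/(3.5×0.063) + 25 ≈ 2859.5 mm; DoF = Df − Dn = 1301.89 − 687.71 ≈ 614.18 mm.
Setup B: H = 45²/(5.6×0.016) + 45 ≈ 22645.4 mm; DoF = Df − Dn = 4117.7 − 3028.4 ≈ 1089.3 mm.
Ratio = 1089.3 / 614.18 ≈ 1.77.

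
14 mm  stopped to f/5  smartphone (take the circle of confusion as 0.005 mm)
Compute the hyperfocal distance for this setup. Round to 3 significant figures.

Hyperfocal distance H = f²/(N·c) + f = 14²/(5 × 0.005) + 14 = 196/0.025 + 14 ≈ 7854.0 mm ≈ 7.85 m.

7.85 m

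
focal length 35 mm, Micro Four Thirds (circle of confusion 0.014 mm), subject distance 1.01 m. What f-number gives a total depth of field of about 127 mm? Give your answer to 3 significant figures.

Write h = H − f = f²/(N·c). The thin-lens limits are Dn = s·h/(h + (s−f)) and Df = s·h/(h − (s−f)), so DoF = Df − Dn = 2·s·(s−f)·h / (h² − (s−f)²).
That is a quadratic in h: DoF·h² − 2·s·(s−f)·h − DoF·(s−f)² = 0 ⇒ h = (s−f)·(s + √(s² + DoF²)) / DoF = 975 × (1010 + √(1010² + 127²)) / 127 = 975 × (1010 + 1017.95) / 127 ≈ 15569 mm.
Then N = f²/(c·h) = 35² / (0.014 × 15569) = 1225 / 217.97 ≈ 5.62.

f/5.62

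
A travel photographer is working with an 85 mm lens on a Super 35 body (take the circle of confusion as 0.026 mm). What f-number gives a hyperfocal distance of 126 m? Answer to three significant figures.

Rearrange H = f²/(N·c) + f for N: N = f² / ((H − f)·c).
N = 85² / ((126000 − 85) × 0.026) = 7225 / 3274 ≈ 2.21.

f/2.21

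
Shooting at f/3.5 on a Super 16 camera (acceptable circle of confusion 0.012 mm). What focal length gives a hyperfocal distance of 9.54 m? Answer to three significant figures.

20.0 mm

From H = f²/(N·c) + f, with f ≪ H: f ≈ √(H·N·c) = √(9540 × 3.5 × 0.012) = √400.68 ≈ 20.02 mm.
The +f correction barely moves this — solving exactly, f² + N·c·f − N·c·H = 0 ⇒ f = (−N·c + √((N·c)² + 4·N·c·H))/2 = (−0.042 + √1602.7)/2 ≈ 19.996 mm, so f ≈ 20.0 mm.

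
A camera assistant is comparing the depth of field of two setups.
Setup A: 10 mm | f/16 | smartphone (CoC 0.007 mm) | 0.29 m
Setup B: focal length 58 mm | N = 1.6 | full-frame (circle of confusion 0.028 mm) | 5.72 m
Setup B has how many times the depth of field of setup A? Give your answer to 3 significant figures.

Setup A: H = 10²/(16×0.007) + 10 ≈ 902.9 mm; DoF = Df − Dn = 422.49 − 220.77 ≈ 201.72 mm.
Setup B: H = 58²/(1.6×0.028) + 58 ≈ 75147.3 mm; DoF = Df − Dn = 6186.48 − 5318.93 ≈ 867.55 mm.
Ratio = 867.55 / 201.72 ≈ 4.30.

4.30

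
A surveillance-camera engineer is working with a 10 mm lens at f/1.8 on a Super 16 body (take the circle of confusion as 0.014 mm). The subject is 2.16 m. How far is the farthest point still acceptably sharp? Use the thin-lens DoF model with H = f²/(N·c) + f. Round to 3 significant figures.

Hyperfocal distance H = f²/(N·c) + f = 10²/(1.8 × 0.014) + 10 = 100/0.0252 + 10 ≈ 3978.3 mm ≈ 3.978 m.
Far limit Df = s·(H − f)/(H − s) = 2160 × (3978.3 − 10) / (3978.3 − 2160) = 2160 × 3968.3 / 1818.3 ≈ 4714.1 mm ≈ 4.71 m.

4.71 m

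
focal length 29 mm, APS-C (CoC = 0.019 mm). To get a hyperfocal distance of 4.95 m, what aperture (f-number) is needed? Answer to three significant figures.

f/8.99

Rearrange H = f²/(N·c) + f for N: N = f² / ((H − f)·c).
N = 29² / ((4950 − 29) × 0.019) = 841 / 93.50 ≈ 8.99.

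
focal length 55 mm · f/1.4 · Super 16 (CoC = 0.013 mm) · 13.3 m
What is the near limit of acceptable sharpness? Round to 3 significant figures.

Hyperfocal distance H = f²/(N·c) + f = 55²/(1.4 × 0.013) + 55 = 3025/0.0182 + 55 ≈ 166263.8 mm ≈ 166.3 m.
Near limit Dn = s·(H − f)/(H + s − 2f) = 13300 × (166263.8 − 55) / (166263.8 + 13300 − 2 × 55) = 13300 × 166208.8 / 179453.8 ≈ 12318 mm ≈ 12.3 m.

12.3 m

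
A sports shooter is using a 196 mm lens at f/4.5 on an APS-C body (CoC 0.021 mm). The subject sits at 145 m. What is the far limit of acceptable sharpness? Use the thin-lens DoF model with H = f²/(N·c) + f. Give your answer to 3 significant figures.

Hyperfocal distance H = f²/(N·c) + f = 196²/(4.5 × 0.021) + 196 = 38416/0.0945 + 196 ≈ 406714.5 mm ≈ 406.7 m.
Far limit Df = s·(H − f)/(H − s) = 145000 × (406714.5 − 196) / (406714.5 − 145000) = 145000 × 406518.5 / 261714.5 ≈ 225227 mm ≈ 225 m.

225 m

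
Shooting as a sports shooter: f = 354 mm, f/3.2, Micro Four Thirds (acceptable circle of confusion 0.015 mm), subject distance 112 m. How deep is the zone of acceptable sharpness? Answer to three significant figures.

9.60 m

Hyperfocal distance H = f²/(N·c) + f = 354²/(3.2 × 0.015) + 354 = 125316/0.048 + 354 ≈ 2611104.0 mm ≈ 2611 m.
Near limit Dn = s·(H − f)/(H + s − 2f) = 112000 × (2611104.0 − 354) / (2611104.0 + 112000 − 2 × 354) = 112000 × 2610750.0 / 2722396.0 ≈ 107406.9 mm.
Far limit Df = s·(H − f)/(H − s) = 112000 × (2611104.0 − 354) / (2611104.0 − 112000) = 112000 × 2610750.0 / 2499104.0 ≈ 117003.5 mm.
Depth of field = Df − Dn = 117003.5 − 107406.9 ≈ 9596.6 mm ≈ 9.60 m.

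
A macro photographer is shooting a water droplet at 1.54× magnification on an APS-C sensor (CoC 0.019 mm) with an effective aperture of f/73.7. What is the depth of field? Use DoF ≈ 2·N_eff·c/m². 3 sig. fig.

1.18 mm

At magnification m, DoF ≈ 2·N_eff·c/m² = 2 × 73.7 × 0.019 / 1.54² = 2.801 / 2.372 ≈ 1.18 mm.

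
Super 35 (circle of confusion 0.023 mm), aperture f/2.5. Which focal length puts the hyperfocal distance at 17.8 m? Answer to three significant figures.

From H = f²/(N·c) + f, with f ≪ H: f ≈ √(H·N·c) = √(17800 × 2.5 × 0.023) = √1023.5 ≈ 31.99 mm.
The +f correction barely moves this — solving exactly, f² + N·c·f − N·c·H = 0 ⇒ f = (−N·c + √((N·c)² + 4·N·c·H))/2 = (−0.0575 + √4094.0)/2 ≈ 31.963 mm, so f ≈ 32.0 mm.

32.0 mm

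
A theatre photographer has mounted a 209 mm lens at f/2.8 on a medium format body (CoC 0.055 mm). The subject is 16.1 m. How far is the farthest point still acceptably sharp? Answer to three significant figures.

Hyperfocal distance H = f²/(N·c) + f = 209²/(2.8 × 0.055) + 209 = 43681/0.154 + 209 ≈ 283851.9 mm ≈ 283.9 m.
Far limit Df = s·(H − f)/(H − s) = 16100 × (283851.9 − 209) / (283851.9 − 16100) = 16100 × 283642.9 / 267751.9 ≈ 17056 mm ≈ 17.1 m.

17.1 m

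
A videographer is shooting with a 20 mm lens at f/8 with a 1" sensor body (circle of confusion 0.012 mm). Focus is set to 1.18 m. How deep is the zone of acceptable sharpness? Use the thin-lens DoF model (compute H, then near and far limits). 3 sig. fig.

0.712 m

Hyperfocal distance H = f²/(N·c) + f = 20²/(8 × 0.012) + 20 = 400/0.096 + 20 ≈ 4186.7 mm ≈ 4.187 m.
Near limit Dn = s·(H − f)/(H + s − 2f) = 1180 × (4186.7 − 20) / (4186.7 + 1180 − 2 × 20) = 1180 × 4166.7 / 5326.7 ≈ 923.03 mm.
Far limit Df = s·(H − f)/(H − s) = 1180 × (4186.7 − 20) / (4186.7 − 1180) = 1180 × 4166.7 / 3006.7 ≈ 1635.25 mm.
Depth of field = Df − Dn = 1635.25 − 923.03 ≈ 712.22 mm ≈ 0.712 m.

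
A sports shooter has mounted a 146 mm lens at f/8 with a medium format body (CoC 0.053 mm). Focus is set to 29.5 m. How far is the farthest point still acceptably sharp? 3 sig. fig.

Hyperfocal distance H = f²/(N·c) + f = 146²/(8 × 0.053) + 146 = 21316/0.424 + 146 ≈ 50419.6 mm ≈ 50.42 m.
Far limit Df = s·(H − f)/(H − s) = 29500 × (50419.6 − 146) / (50419.6 − 29500) = 29500 × 50273.6 / 20919.6 ≈ 70894 mm ≈ 70.9 m.

70.9 m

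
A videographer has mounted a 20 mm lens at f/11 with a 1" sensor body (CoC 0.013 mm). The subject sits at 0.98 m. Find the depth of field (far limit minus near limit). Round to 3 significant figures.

0.762 m

Hyperfocal distance H = f²/(N·c) + f = 20²/(11 × 0.013) + 20 = 400/0.143 + 20 ≈ 2817.2 mm ≈ 2.817 m.
Near limit Dn = s·(H − f)/(H + s − 2f) = 980 × (2817.2 − 20) / (2817.2 + 980 − 2 × 20) = 980 × 2797.2 / 3757.2 ≈ 729.60 mm.
Far limit Df = s·(H − f)/(H − s) = 980 × (2817.2 − 20) / (2817.2 − 980) = 980 × 2797.2 / 1837.2 ≈ 1492.08 mm.
Depth of field = Df − Dn = 1492.08 − 729.60 ≈ 762.48 mm ≈ 0.762 m.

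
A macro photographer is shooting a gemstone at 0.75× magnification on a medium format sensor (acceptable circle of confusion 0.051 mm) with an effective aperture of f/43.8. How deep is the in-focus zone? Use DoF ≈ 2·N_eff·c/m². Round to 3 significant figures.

At magnification m, DoF ≈ 2·N_eff·c/m² = 2 × 43.8 × 0.051 / 0.75² = 4.468 / 0.5625 ≈ 7.94 mm.

7.94 mm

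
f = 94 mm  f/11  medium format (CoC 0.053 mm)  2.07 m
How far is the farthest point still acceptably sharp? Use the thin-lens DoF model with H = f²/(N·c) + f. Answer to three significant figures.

2.38 m

Hyperfocal distance H = f²/(N·c) + f = 94²/(11 × 0.053) + 94 = 8836/0.583 + 94 ≈ 15250.1 mm ≈ 15.25 m.
Far limit Df = s·(H − f)/(H − s) = 2070 × (15250.1 − 94) / (15250.1 − 2070) = 2070 × 15156.1 / 13180.1 ≈ 2380.3 mm ≈ 2.38 m.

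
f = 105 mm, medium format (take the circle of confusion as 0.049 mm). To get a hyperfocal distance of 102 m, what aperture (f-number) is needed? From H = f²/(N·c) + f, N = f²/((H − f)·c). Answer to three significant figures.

f/2.21

Rearrange H = f²/(N·c) + f for N: N = f² / ((H − f)·c).
N = 105² / ((102000 − 105) × 0.049) = 11025 / 4993 ≈ 2.21.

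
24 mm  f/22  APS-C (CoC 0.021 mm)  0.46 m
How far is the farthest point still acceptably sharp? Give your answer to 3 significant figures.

0.707 m

Hyperfocal distance H = f²/(N·c) + f = 24²/(22 × 0.021) + 24 = 576/0.462 + 24 ≈ 1270.8 mm ≈ 1.271 m.
Far limit Df = s·(H − f)/(H − s) = 460 × (1270.8 − 24) / (1270.8 − 460) = 460 × 1246.8 / 810.8 ≈ 707.37 mm ≈ 0.707 m.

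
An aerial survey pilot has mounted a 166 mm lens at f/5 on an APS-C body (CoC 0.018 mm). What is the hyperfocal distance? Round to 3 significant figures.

306 m

Hyperfocal distance H = f²/(N·c) + f = 166²/(5 × 0.018) + 166 = 27556/0.09 + 166 ≈ 306343.8 mm ≈ 306 m.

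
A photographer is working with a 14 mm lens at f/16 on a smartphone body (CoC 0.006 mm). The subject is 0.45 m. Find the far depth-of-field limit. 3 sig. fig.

Hyperfocal distance H = f²/(N·c) + f = 14²/(16 × 0.006) + 14 = 196/0.096 + 14 ≈ 2055.7 mm ≈ 2.056 m.
Far limit Df = s·(H − f)/(H − s) = 450 × (2055.7 − 14) / (2055.7 − 450) = 450 × 2041.7 / 1605.7 ≈ 572.19 mm ≈ 0.572 m.

0.572 m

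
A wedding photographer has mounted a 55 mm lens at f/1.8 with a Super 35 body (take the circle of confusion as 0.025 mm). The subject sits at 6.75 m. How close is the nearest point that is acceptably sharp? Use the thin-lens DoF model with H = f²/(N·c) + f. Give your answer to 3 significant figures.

Hyperfocal distance H = f²/(N·c) + f = 55²/(1.8 × 0.025) + 55 = 3025/0.045 + 55 ≈ 67277.2 mm ≈ 67.28 m.
Near limit Dn = s·(H − f)/(H + s − 2f) = 6750 × (67277.2 − 55) / (67277.2 + 6750 − 2 × 55) = 6750 × 67222.2 / 73917.2 ≈ 6138.6 mm ≈ 6.14 m.

6.14 m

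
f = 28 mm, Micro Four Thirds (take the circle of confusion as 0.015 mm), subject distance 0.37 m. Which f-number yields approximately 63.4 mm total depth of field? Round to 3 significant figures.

f/13

Write h = H − f = f²/(N·c). The thin-lens limits are Dn = s·h/(h + (s−f)) and Df = s·h/(h − (s−f)), so DoF = Df − Dn = 2·s·(s−f)·h / (h² − (s−f)²).
That is a quadratic in h: DoF·h² − 2·s·(s−f)·h − DoF·(s−f)² = 0 ⇒ h = (s−f)·(s + √(s² + DoF²)) / DoF = 342 × (370 + √(370² + 63.4²)) / 63.4 = 342 × (370 + 375.393) / 63.4 ≈ 4020.9 mm.
Then N = f²/(c·h) = 28² / (0.015 × 4020.9) = 784 / 60.313 ≈ 13.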